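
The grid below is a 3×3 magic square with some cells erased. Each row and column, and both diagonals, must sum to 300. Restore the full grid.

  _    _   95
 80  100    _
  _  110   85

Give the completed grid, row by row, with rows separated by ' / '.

115 90 95 / 80 100 120 / 105 110 85

Row 2 needs 300; the known cells sum to 180, so (2,3) = 120.
Row 3 must total 300; the given cells sum to 195, so (3,1) = 105.
Column 1: 80 + 105 + ? = 300, so (1,1) = 115.
From column 2, 300 − (100 + 110) gives (1,2) = 90.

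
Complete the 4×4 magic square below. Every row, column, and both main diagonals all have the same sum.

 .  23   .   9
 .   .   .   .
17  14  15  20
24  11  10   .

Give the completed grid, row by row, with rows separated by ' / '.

12 23 22 9 / 13 18 19 16 / 17 14 15 20 / 24 11 10 21

Row 3 is already complete: 17 + 14 + 15 + 20 = 66, so that is the magic constant.
Using row 4: 24 + 11 + 10 + ? → (4,4) = 66 − 45 = 21.
Using column 2: 23 + 14 + 11 + ? → (2,2) = 66 − 48 = 18.
Column 4 must total 66; the given cells sum to 50, so (2,4) = 16.
The remaining cell in main diagonal is (1,1) = 66 − 54 = 12.
From anti-diagonal, 66 − (9 + 14 + 24) gives (2,3) = 19.
Row 1 must total 66; the given cells sum to 44, so (1,3) = 22.
Row 2 needs 66; the known cells sum to 53, so (2,1) = 13.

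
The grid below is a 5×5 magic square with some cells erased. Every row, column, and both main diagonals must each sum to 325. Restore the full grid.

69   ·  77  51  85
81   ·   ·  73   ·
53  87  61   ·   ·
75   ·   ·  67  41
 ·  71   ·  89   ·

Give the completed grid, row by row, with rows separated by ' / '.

69 43 77 51 85 / 81 65 49 73 57 / 53 87 61 45 79 / 75 59 83 67 41 / 47 71 55 89 63

The remaining cell in row 1 is (1,2) = 325 − 282 = 43.
Using column 1: 69 + 81 + 53 + 75 + ? → (5,1) = 325 − 278 = 47.
The remaining cell in column 4 is (3,4) = 325 − 280 = 45.
Anti-diagonal: 85 + 73 + 61 + 47 + ? = 325, so (4,2) = 59.
Row 3: 53 + 87 + 61 + 45 + ? = 325, so (3,5) = 79.
From row 4, 325 − (75 + 59 + 67 + 41) gives (4,3) = 83.
Column 2 must total 325; the given cells sum to 260, so (2,2) = 65.
Main diagonal: 69 + 65 + 61 + 67 + ? = 325, so (5,5) = 63.
Row 5: 47 + 71 + 89 + 63 + ? = 325, so (5,3) = 55.
Column 3 needs 325; the known cells sum to 276, so (2,3) = 49.
Column 5: 85 + 79 + 41 + 63 + ? = 325, so (2,5) = 57.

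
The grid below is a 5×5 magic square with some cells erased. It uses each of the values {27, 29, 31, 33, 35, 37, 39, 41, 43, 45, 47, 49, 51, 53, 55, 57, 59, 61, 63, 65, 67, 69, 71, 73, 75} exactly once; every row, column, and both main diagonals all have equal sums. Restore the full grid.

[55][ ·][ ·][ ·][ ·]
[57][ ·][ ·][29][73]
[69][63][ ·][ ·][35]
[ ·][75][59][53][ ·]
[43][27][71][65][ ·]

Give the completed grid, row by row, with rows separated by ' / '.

The 25 entries sum to 1275, so each line sums to 1275/5 = 255.
Row 5 needs 255; the known cells sum to 206, so (5,5) = 49.
Column 1 must total 255; the given cells sum to 224, so (4,1) = 31.
Using row 4: 31 + 75 + 59 + 53 + ? → (4,5) = 255 − 218 = 37.
Using column 5: 73 + 35 + 37 + 49 + ? → (1,5) = 255 − 194 = 61.
Using anti-diagonal: 61 + 29 + 75 + 43 + ? → (3,3) = 255 − 208 = 47.
Using row 3: 69 + 63 + 47 + 35 + ? → (3,4) = 255 − 214 = 41.
Column 4 needs 255; the known cells sum to 188, so (1,4) = 67.
Main diagonal must total 255; the given cells sum to 204, so (2,2) = 51.
The remaining cell in row 2 is (2,3) = 255 − 210 = 45.
Column 2: 51 + 63 + 75 + 27 + ? = 255, so (1,2) = 39.
Column 3: 45 + 47 + 59 + 71 + ? = 255, so (1,3) = 33.

55 39 33 67 61 / 57 51 45 29 73 / 69 63 47 41 35 / 31 75 59 53 37 / 43 27 71 65 49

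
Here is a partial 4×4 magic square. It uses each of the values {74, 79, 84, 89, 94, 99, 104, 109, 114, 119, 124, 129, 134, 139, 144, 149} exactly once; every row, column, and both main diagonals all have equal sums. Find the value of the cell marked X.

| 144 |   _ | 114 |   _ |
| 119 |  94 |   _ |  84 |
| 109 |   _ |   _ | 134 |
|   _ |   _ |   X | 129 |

The 16 entries sum to 1784, so each line sums to 1784/4 = 446.
Row 2 must total 446; the given cells sum to 297, so (2,3) = 149.
Column 1 must total 446; the given cells sum to 372, so (4,1) = 74.
Using column 4: 84 + 134 + 129 + ? → (1,4) = 446 − 347 = 99.
From main diagonal, 446 − (144 + 94 + 129) gives (3,3) = 79.
Anti-diagonal: 99 + 149 + 74 + ? = 446, so (3,2) = 124.
From row 1, 446 − (144 + 114 + 99) gives (1,2) = 89.
The remaining cell in column 2 is (4,2) = 446 − 307 = 139.
Column 3 needs 446; the known cells sum to 342, so (4,3) = 104.

104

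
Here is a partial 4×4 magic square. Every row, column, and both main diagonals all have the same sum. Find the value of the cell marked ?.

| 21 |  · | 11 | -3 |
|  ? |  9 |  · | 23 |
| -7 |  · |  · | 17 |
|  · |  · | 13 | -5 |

Column 4 is complete and sums to 32; that is the magic constant.
Row 1: 21 + 11 + (-3) + ? = 32, so (1,2) = 3.
Main diagonal: 21 + 9 + (-5) + ? = 32, so (3,3) = 7.
From row 3, 32 − (-7 + 7 + 17) gives (3,2) = 15.
Using column 2: 3 + 9 + 15 + ? → (4,2) = 32 − 27 = 5.
Column 3: 11 + 7 + 13 + ? = 32, so (2,3) = 1.
Anti-diagonal must total 32; the given cells sum to 13, so (4,1) = 19.
Using row 2: 9 + 1 + 23 + ? → (2,1) = 32 − 33 = -1.

-1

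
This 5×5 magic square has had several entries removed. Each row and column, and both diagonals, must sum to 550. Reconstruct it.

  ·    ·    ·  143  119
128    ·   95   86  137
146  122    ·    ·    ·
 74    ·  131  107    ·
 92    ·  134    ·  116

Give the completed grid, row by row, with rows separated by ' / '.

From row 2, 550 − (128 + 95 + 86 + 137) gives (2,2) = 104.
The remaining cell in column 1 is (1,1) = 550 − 440 = 110.
The remaining cell in main diagonal is (3,3) = 550 − 437 = 113.
Anti-diagonal must total 550; the given cells sum to 410, so (4,2) = 140.
The remaining cell in row 4 is (4,5) = 550 − 452 = 98.
From column 3, 550 − (95 + 113 + 131 + 134) gives (1,3) = 77.
Column 5: 119 + 137 + 98 + 116 + ? = 550, so (3,5) = 80.
From row 1, 550 − (110 + 77 + 143 + 119) gives (1,2) = 101.
From row 3, 550 − (146 + 122 + 113 + 80) gives (3,4) = 89.
Column 2: 101 + 104 + 122 + 140 + ? = 550, so (5,2) = 83.
Using column 4: 143 + 86 + 89 + 107 + ? → (5,4) = 550 − 425 = 125.

110 101 77 143 119 / 128 104 95 86 137 / 146 122 113 89 80 / 74 140 131 107 98 / 92 83 134 125 116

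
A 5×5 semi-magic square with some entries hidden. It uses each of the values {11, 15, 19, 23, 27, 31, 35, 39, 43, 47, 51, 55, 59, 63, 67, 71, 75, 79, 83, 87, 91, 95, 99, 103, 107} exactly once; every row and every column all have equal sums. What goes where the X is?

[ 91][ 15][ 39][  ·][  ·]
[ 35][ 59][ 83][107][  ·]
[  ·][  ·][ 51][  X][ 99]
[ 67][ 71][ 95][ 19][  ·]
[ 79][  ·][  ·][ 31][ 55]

75

The 25 entries sum to 1475, so each line sums to 1475/5 = 295.
The remaining cell in row 2 is (2,5) = 295 − 284 = 11.
From row 4, 295 − (67 + 71 + 95 + 19) gives (4,5) = 43.
Column 1: 91 + 35 + 67 + 79 + ? = 295, so (3,1) = 23.
From column 3, 295 − (39 + 83 + 51 + 95) gives (5,3) = 27.
Column 5 needs 295; the known cells sum to 208, so (1,5) = 87.
Row 1 must total 295; the given cells sum to 232, so (1,4) = 63.
Using row 5: 79 + 27 + 31 + 55 + ? → (5,2) = 295 − 192 = 103.
Using column 2: 15 + 59 + 71 + 103 + ? → (3,2) = 295 − 248 = 47.
Column 4 needs 295; the known cells sum to 220, so (3,4) = 75.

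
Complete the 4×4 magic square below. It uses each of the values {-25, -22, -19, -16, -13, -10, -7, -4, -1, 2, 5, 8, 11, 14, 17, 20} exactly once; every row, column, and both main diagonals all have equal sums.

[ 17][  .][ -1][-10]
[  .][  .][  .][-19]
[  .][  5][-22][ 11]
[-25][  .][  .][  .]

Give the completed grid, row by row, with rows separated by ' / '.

17 -16 -1 -10 / 2 -13 20 -19 / -4 5 -22 11 / -25 14 -7 8

The 16 entries sum to -40, so each line sums to -40/4 = -10.
Row 1 must total -10; the given cells sum to 6, so (1,2) = -16.
Row 3: 5 + (-22) + 11 + ? = -10, so (3,1) = -4.
Using column 1: 17 + (-4) + (-25) + ? → (2,1) = -10 − (-12) = 2.
From column 4, -10 − (-10 + (-19) + 11) gives (4,4) = 8.
The remaining cell in main diagonal is (2,2) = -10 − 3 = -13.
The remaining cell in anti-diagonal is (2,3) = -10 − (-30) = 20.
Column 2: -16 + (-13) + 5 + ? = -10, so (4,2) = 14.
Column 3 needs -10; the known cells sum to -3, so (4,3) = -7.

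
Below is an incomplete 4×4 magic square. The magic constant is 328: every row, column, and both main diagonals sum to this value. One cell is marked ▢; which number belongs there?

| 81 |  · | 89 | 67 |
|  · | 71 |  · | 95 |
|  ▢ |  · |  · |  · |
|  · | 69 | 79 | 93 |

Row 1 needs 328; the known cells sum to 237, so (1,2) = 91.
Row 4 needs 328; the known cells sum to 241, so (4,1) = 87.
From column 2, 328 − (91 + 71 + 69) gives (3,2) = 97.
From column 4, 328 − (67 + 95 + 93) gives (3,4) = 73.
Main diagonal needs 328; the known cells sum to 245, so (3,3) = 83.
Anti-diagonal: 67 + 97 + 87 + ? = 328, so (2,3) = 77.
The remaining cell in row 2 is (2,1) = 328 − 243 = 85.
From row 3, 328 − (97 + 83 + 73) gives (3,1) = 75.

75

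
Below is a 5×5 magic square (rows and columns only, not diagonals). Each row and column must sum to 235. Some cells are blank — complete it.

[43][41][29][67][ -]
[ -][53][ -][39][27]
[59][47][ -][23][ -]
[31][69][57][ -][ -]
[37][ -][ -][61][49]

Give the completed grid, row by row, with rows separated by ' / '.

From row 1, 235 − (43 + 41 + 29 + 67) gives (1,5) = 55.
Column 1 needs 235; the known cells sum to 170, so (2,1) = 65.
The remaining cell in column 2 is (5,2) = 235 − 210 = 25.
Column 4 needs 235; the known cells sum to 190, so (4,4) = 45.
Using row 2: 65 + 53 + 39 + 27 + ? → (2,3) = 235 − 184 = 51.
Row 4: 31 + 69 + 57 + 45 + ? = 235, so (4,5) = 33.
The remaining cell in row 5 is (5,3) = 235 − 172 = 63.
Column 3: 29 + 51 + 57 + 63 + ? = 235, so (3,3) = 35.
From column 5, 235 − (55 + 27 + 33 + 49) gives (3,5) = 71.

43 41 29 67 55 / 65 53 51 39 27 / 59 47 35 23 71 / 31 69 57 45 33 / 37 25 63 61 49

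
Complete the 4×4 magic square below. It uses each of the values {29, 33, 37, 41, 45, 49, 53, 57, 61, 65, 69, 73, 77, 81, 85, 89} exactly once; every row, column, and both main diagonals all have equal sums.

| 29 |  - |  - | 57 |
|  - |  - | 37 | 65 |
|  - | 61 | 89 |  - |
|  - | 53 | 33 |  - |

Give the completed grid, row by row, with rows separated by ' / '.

29 73 77 57 / 85 49 37 65 / 41 61 89 45 / 81 53 33 69

The 16 entries sum to 944, so each line sums to 944/4 = 236.
Column 3 needs 236; the known cells sum to 159, so (1,3) = 77.
Anti-diagonal must total 236; the given cells sum to 155, so (4,1) = 81.
Row 1 needs 236; the known cells sum to 163, so (1,2) = 73.
The remaining cell in row 4 is (4,4) = 236 − 167 = 69.
Column 2 needs 236; the known cells sum to 187, so (2,2) = 49.
Using column 4: 57 + 65 + 69 + ? → (3,4) = 236 − 191 = 45.
The remaining cell in row 2 is (2,1) = 236 − 151 = 85.
From row 3, 236 − (61 + 89 + 45) gives (3,1) = 41.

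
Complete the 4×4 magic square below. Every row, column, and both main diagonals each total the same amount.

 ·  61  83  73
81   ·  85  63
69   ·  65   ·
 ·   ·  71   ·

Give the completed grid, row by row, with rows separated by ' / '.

Column 3 is already complete: 83 + 85 + 65 + 71 = 304, so that is the magic constant.
Using row 1: 61 + 83 + 73 + ? → (1,1) = 304 − 217 = 87.
Row 2 needs 304; the known cells sum to 229, so (2,2) = 75.
The remaining cell in column 1 is (4,1) = 304 − 237 = 67.
Using main diagonal: 87 + 75 + 65 + ? → (4,4) = 304 − 227 = 77.
Anti-diagonal: 73 + 85 + 67 + ? = 304, so (3,2) = 79.
Row 3 needs 304; the known cells sum to 213, so (3,4) = 91.
Row 4 must total 304; the given cells sum to 215, so (4,2) = 89.

87 61 83 73 / 81 75 85 63 / 69 79 65 91 / 67 89 71 77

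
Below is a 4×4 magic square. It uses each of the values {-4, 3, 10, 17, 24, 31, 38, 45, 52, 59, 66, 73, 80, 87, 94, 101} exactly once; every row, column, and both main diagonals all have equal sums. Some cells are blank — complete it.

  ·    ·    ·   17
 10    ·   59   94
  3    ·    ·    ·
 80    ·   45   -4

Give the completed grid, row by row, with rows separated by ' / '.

The 16 entries sum to 776, so each line sums to 776/4 = 194.
From row 2, 194 − (10 + 59 + 94) gives (2,2) = 31.
Row 4: 80 + 45 + (-4) + ? = 194, so (4,2) = 73.
From column 1, 194 − (10 + 3 + 80) gives (1,1) = 101.
Column 4: 17 + 94 + (-4) + ? = 194, so (3,4) = 87.
From main diagonal, 194 − (101 + 31 + (-4)) gives (3,3) = 66.
Anti-diagonal needs 194; the known cells sum to 156, so (3,2) = 38.
Column 2: 31 + 38 + 73 + ? = 194, so (1,2) = 52.
Column 3 must total 194; the given cells sum to 170, so (1,3) = 24.

101 52 24 17 / 10 31 59 94 / 3 38 66 87 / 80 73 45 -4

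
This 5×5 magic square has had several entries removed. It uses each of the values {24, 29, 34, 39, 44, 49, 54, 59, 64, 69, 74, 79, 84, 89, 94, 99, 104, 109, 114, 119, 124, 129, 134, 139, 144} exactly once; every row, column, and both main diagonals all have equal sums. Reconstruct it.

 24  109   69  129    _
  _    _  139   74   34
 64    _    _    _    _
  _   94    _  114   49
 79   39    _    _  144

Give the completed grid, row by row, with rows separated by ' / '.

The 25 entries sum to 2100, so each line sums to 2100/5 = 420.
Row 1 needs 420; the known cells sum to 331, so (1,5) = 89.
The remaining cell in column 5 is (3,5) = 420 − 316 = 104.
Anti-diagonal needs 420; the known cells sum to 336, so (3,3) = 84.
Main diagonal must total 420; the given cells sum to 366, so (2,2) = 54.
Row 2 must total 420; the given cells sum to 301, so (2,1) = 119.
Column 1 needs 420; the known cells sum to 286, so (4,1) = 134.
Using column 2: 109 + 54 + 94 + 39 + ? → (3,2) = 420 − 296 = 124.
From row 3, 420 − (64 + 124 + 84 + 104) gives (3,4) = 44.
Row 4 must total 420; the given cells sum to 391, so (4,3) = 29.
Column 3 must total 420; the given cells sum to 321, so (5,3) = 99.
Column 4 must total 420; the given cells sum to 361, so (5,4) = 59.

24 109 69 129 89 / 119 54 139 74 34 / 64 124 84 44 104 / 134 94 29 114 49 / 79 39 99 59 144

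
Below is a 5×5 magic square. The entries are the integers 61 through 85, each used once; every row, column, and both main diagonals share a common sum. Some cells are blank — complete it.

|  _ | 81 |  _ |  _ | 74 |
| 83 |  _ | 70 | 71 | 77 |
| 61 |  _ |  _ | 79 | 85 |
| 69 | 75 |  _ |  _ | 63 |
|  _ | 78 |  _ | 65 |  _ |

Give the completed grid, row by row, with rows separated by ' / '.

The entries are 61 through 85, which sum to 1825, so each line sums to 1825/5 = 365.
Row 2 needs 365; the known cells sum to 301, so (2,2) = 64.
Using column 2: 81 + 64 + 75 + 78 + ? → (3,2) = 365 − 298 = 67.
From column 5, 365 − (74 + 77 + 85 + 63) gives (5,5) = 66.
The remaining cell in row 3 is (3,3) = 365 − 292 = 73.
Anti-diagonal: 74 + 71 + 73 + 75 + ? = 365, so (5,1) = 72.
Row 5: 72 + 78 + 65 + 66 + ? = 365, so (5,3) = 84.
From column 1, 365 − (83 + 61 + 69 + 72) gives (1,1) = 80.
Using main diagonal: 80 + 64 + 73 + 66 + ? → (4,4) = 365 − 283 = 82.
Using row 4: 69 + 75 + 82 + 63 + ? → (4,3) = 365 − 289 = 76.
Using column 3: 70 + 73 + 76 + 84 + ? → (1,3) = 365 − 303 = 62.
The remaining cell in column 4 is (1,4) = 365 − 297 = 68.

80 81 62 68 74 / 83 64 70 71 77 / 61 67 73 79 85 / 69 75 76 82 63 / 72 78 84 65 66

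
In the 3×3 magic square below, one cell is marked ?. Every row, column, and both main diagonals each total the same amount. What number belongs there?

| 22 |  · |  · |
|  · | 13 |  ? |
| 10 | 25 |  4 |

Row 3 is complete and sums to 39; that is the magic constant.
From column 1, 39 − (22 + 10) gives (2,1) = 7.
Using column 2: 13 + 25 + ? → (1,2) = 39 − 38 = 1.
Anti-diagonal: 13 + 10 + ? = 39, so (1,3) = 16.
Using row 2: 7 + 13 + ? → (2,3) = 39 − 20 = 19.

19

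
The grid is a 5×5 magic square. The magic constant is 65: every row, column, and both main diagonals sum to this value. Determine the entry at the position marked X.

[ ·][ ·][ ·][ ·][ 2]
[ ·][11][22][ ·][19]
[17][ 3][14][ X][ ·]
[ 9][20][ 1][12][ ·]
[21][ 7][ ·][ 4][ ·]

25

Row 4: 9 + 20 + 1 + 12 + ? = 65, so (4,5) = 23.
Column 2 needs 65; the known cells sum to 41, so (1,2) = 24.
From anti-diagonal, 65 − (2 + 14 + 20 + 21) gives (2,4) = 8.
Row 2 needs 65; the known cells sum to 60, so (2,1) = 5.
From column 1, 65 − (5 + 17 + 9 + 21) gives (1,1) = 13.
The remaining cell in main diagonal is (5,5) = 65 − 50 = 15.
Using row 5: 21 + 7 + 4 + 15 + ? → (5,3) = 65 − 47 = 18.
The remaining cell in column 3 is (1,3) = 65 − 55 = 10.
The remaining cell in column 5 is (3,5) = 65 − 59 = 6.
The remaining cell in row 1 is (1,4) = 65 − 49 = 16.
From row 3, 65 − (17 + 3 + 14 + 6) gives (3,4) = 25.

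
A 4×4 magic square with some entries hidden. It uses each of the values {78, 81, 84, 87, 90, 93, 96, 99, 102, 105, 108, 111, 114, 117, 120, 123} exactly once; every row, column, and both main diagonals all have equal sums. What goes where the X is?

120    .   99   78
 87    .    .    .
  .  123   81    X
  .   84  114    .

The 16 entries sum to 1608, so each line sums to 1608/4 = 402.
From row 1, 402 − (120 + 99 + 78) gives (1,2) = 105.
Column 2 needs 402; the known cells sum to 312, so (2,2) = 90.
Column 3 must total 402; the given cells sum to 294, so (2,3) = 108.
Main diagonal must total 402; the given cells sum to 291, so (4,4) = 111.
Anti-diagonal must total 402; the given cells sum to 309, so (4,1) = 93.
Row 2 must total 402; the given cells sum to 285, so (2,4) = 117.
Column 1 needs 402; the known cells sum to 300, so (3,1) = 102.
The remaining cell in column 4 is (3,4) = 402 − 306 = 96.

96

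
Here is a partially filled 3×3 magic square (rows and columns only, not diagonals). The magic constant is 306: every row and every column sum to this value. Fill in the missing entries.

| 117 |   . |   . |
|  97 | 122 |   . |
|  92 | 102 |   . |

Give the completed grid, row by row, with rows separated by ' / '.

117 82 107 / 97 122 87 / 92 102 112

The remaining cell in row 2 is (2,3) = 306 − 219 = 87.
Row 3: 92 + 102 + ? = 306, so (3,3) = 112.
From column 2, 306 − (122 + 102) gives (1,2) = 82.
Using column 3: 87 + 112 + ? → (1,3) = 306 − 199 = 107.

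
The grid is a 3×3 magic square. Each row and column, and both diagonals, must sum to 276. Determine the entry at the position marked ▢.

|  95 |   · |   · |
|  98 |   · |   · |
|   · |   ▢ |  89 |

104

Column 1: 95 + 98 + ? = 276, so (3,1) = 83.
Main diagonal: 95 + 89 + ? = 276, so (2,2) = 92.
Using anti-diagonal: 92 + 83 + ? → (1,3) = 276 − 175 = 101.
The remaining cell in row 1 is (1,2) = 276 − 196 = 80.
Row 2 needs 276; the known cells sum to 190, so (2,3) = 86.
Row 3: 83 + 89 + ? = 276, so (3,2) = 104.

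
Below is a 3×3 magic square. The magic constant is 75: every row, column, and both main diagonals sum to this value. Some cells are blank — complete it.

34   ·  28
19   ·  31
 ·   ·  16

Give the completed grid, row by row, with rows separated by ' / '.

34 13 28 / 19 25 31 / 22 37 16

From row 1, 75 − (34 + 28) gives (1,2) = 13.
Row 2: 19 + 31 + ? = 75, so (2,2) = 25.
From column 1, 75 − (34 + 19) gives (3,1) = 22.
Column 2: 13 + 25 + ? = 75, so (3,2) = 37.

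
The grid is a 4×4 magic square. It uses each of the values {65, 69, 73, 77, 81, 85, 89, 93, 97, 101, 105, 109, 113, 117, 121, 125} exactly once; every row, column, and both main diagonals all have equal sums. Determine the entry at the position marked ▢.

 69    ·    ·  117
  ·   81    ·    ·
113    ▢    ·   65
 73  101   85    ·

93

The 16 entries sum to 1520, so each line sums to 1520/4 = 380.
Row 4 needs 380; the known cells sum to 259, so (4,4) = 121.
Using column 1: 69 + 113 + 73 + ? → (2,1) = 380 − 255 = 125.
Column 4 must total 380; the given cells sum to 303, so (2,4) = 77.
Main diagonal: 69 + 81 + 121 + ? = 380, so (3,3) = 109.
The remaining cell in row 2 is (2,3) = 380 − 283 = 97.
Row 3: 113 + 109 + 65 + ? = 380, so (3,2) = 93.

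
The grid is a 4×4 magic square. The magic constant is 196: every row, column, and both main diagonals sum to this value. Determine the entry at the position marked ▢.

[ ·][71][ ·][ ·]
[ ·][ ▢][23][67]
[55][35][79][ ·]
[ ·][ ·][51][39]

59

Using row 3: 55 + 35 + 79 + ? → (3,4) = 196 − 169 = 27.
Column 3 needs 196; the known cells sum to 153, so (1,3) = 43.
Column 4 must total 196; the given cells sum to 133, so (1,4) = 63.
From anti-diagonal, 196 − (63 + 23 + 35) gives (4,1) = 75.
Using row 1: 71 + 43 + 63 + ? → (1,1) = 196 − 177 = 19.
Row 4 needs 196; the known cells sum to 165, so (4,2) = 31.
From column 1, 196 − (19 + 55 + 75) gives (2,1) = 47.
From column 2, 196 − (71 + 35 + 31) gives (2,2) = 59.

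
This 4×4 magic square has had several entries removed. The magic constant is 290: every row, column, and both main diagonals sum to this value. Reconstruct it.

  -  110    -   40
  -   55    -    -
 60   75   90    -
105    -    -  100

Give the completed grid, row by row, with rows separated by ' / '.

Using row 3: 60 + 75 + 90 + ? → (3,4) = 290 − 225 = 65.
Column 2 needs 290; the known cells sum to 240, so (4,2) = 50.
Column 4 needs 290; the known cells sum to 205, so (2,4) = 85.
Main diagonal: 55 + 90 + 100 + ? = 290, so (1,1) = 45.
Anti-diagonal needs 290; the known cells sum to 220, so (2,3) = 70.
Using row 1: 45 + 110 + 40 + ? → (1,3) = 290 − 195 = 95.
From row 2, 290 − (55 + 70 + 85) gives (2,1) = 80.
Row 4 must total 290; the given cells sum to 255, so (4,3) = 35.

45 110 95 40 / 80 55 70 85 / 60 75 90 65 / 105 50 35 100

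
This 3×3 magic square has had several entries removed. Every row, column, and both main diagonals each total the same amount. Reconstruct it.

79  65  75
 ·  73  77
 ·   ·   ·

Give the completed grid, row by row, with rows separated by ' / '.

Row 1 is already complete: 79 + 65 + 75 = 219, so that is the magic constant.
The remaining cell in row 2 is (2,1) = 219 − 150 = 69.
The remaining cell in column 1 is (3,1) = 219 − 148 = 71.
Column 2 must total 219; the given cells sum to 138, so (3,2) = 81.
Column 3 must total 219; the given cells sum to 152, so (3,3) = 67.

79 65 75 / 69 73 77 / 71 81 67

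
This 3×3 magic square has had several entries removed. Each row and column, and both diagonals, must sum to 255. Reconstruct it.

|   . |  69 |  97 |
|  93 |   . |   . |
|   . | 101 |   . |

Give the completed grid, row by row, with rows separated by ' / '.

89 69 97 / 93 85 77 / 73 101 81

Row 1 needs 255; the known cells sum to 166, so (1,1) = 89.
Column 1: 89 + 93 + ? = 255, so (3,1) = 73.
Column 2: 69 + 101 + ? = 255, so (2,2) = 85.
Main diagonal must total 255; the given cells sum to 174, so (3,3) = 81.
Row 2: 93 + 85 + ? = 255, so (2,3) = 77.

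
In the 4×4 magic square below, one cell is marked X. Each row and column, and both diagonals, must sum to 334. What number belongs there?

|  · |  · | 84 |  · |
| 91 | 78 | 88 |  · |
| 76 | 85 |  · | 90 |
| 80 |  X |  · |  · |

Row 2 needs 334; the known cells sum to 257, so (2,4) = 77.
From row 3, 334 − (76 + 85 + 90) gives (3,3) = 83.
The remaining cell in column 1 is (1,1) = 334 − 247 = 87.
From column 3, 334 − (84 + 88 + 83) gives (4,3) = 79.
Main diagonal must total 334; the given cells sum to 248, so (4,4) = 86.
Using anti-diagonal: 88 + 85 + 80 + ? → (1,4) = 334 − 253 = 81.
The remaining cell in row 1 is (1,2) = 334 − 252 = 82.
Row 4 must total 334; the given cells sum to 245, so (4,2) = 89.

89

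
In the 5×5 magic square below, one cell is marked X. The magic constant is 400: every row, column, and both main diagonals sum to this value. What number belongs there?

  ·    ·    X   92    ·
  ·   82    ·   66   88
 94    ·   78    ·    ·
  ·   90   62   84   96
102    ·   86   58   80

70

The remaining cell in row 4 is (4,1) = 400 − 332 = 68.
Using row 5: 102 + 86 + 58 + 80 + ? → (5,2) = 400 − 326 = 74.
Column 4 must total 400; the given cells sum to 300, so (3,4) = 100.
Main diagonal: 82 + 78 + 84 + 80 + ? = 400, so (1,1) = 76.
Using anti-diagonal: 66 + 78 + 90 + 102 + ? → (1,5) = 400 − 336 = 64.
Column 1 must total 400; the given cells sum to 340, so (2,1) = 60.
Column 5: 64 + 88 + 96 + 80 + ? = 400, so (3,5) = 72.
The remaining cell in row 2 is (2,3) = 400 − 296 = 104.
Row 3 needs 400; the known cells sum to 344, so (3,2) = 56.
Column 2 needs 400; the known cells sum to 302, so (1,2) = 98.
Column 3 needs 400; the known cells sum to 330, so (1,3) = 70.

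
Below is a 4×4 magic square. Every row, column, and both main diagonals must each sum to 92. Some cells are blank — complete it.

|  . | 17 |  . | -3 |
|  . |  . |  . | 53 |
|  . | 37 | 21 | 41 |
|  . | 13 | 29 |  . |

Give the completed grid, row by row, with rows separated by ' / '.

45 17 33 -3 / 5 25 9 53 / -7 37 21 41 / 49 13 29 1

Row 3 must total 92; the given cells sum to 99, so (3,1) = -7.
The remaining cell in column 2 is (2,2) = 92 − 67 = 25.
From column 4, 92 − (-3 + 53 + 41) gives (4,4) = 1.
The remaining cell in main diagonal is (1,1) = 92 − 47 = 45.
Row 1: 45 + 17 + (-3) + ? = 92, so (1,3) = 33.
The remaining cell in row 4 is (4,1) = 92 − 43 = 49.
Column 1 needs 92; the known cells sum to 87, so (2,1) = 5.
From column 3, 92 − (33 + 21 + 29) gives (2,3) = 9.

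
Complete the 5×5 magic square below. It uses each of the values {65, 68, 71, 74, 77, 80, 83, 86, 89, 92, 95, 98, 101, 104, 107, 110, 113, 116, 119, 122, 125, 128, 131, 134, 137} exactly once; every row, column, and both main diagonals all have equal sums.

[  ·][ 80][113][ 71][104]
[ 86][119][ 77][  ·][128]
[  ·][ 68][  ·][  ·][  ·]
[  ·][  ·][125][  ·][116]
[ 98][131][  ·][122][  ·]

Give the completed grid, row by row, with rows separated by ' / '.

137 80 113 71 104 / 86 119 77 95 128 / 110 68 101 134 92 / 74 107 125 83 116 / 98 131 89 122 65

The 25 entries sum to 2525, so each line sums to 2525/5 = 505.
Row 1 needs 505; the known cells sum to 368, so (1,1) = 137.
Using row 2: 86 + 119 + 77 + 128 + ? → (2,4) = 505 − 410 = 95.
Column 2 must total 505; the given cells sum to 398, so (4,2) = 107.
The remaining cell in anti-diagonal is (3,3) = 505 − 404 = 101.
The remaining cell in column 3 is (5,3) = 505 − 416 = 89.
Using row 5: 98 + 131 + 89 + 122 + ? → (5,5) = 505 − 440 = 65.
Column 5 needs 505; the known cells sum to 413, so (3,5) = 92.
From main diagonal, 505 − (137 + 119 + 101 + 65) gives (4,4) = 83.
From row 4, 505 − (107 + 125 + 83 + 116) gives (4,1) = 74.
The remaining cell in column 1 is (3,1) = 505 − 395 = 110.
From column 4, 505 − (71 + 95 + 83 + 122) gives (3,4) = 134.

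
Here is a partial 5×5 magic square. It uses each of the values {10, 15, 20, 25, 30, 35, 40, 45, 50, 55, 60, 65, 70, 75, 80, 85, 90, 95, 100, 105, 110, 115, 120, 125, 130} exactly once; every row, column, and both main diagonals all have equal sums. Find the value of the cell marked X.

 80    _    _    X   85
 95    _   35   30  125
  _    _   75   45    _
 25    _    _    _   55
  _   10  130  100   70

The 25 entries sum to 1750, so each line sums to 1750/5 = 350.
From row 2, 350 − (95 + 35 + 30 + 125) gives (2,2) = 65.
Row 5 must total 350; the given cells sum to 310, so (5,1) = 40.
Column 1 needs 350; the known cells sum to 240, so (3,1) = 110.
Column 5: 85 + 125 + 55 + 70 + ? = 350, so (3,5) = 15.
The remaining cell in main diagonal is (4,4) = 350 − 290 = 60.
Anti-diagonal needs 350; the known cells sum to 230, so (4,2) = 120.
Row 3 must total 350; the given cells sum to 245, so (3,2) = 105.
The remaining cell in row 4 is (4,3) = 350 − 260 = 90.
From column 2, 350 − (65 + 105 + 120 + 10) gives (1,2) = 50.
Column 3 needs 350; the known cells sum to 330, so (1,3) = 20.
Using column 4: 30 + 45 + 60 + 100 + ? → (1,4) = 350 − 235 = 115.

115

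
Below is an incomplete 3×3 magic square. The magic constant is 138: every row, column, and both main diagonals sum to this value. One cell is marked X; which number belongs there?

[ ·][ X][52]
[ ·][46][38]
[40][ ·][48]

Row 2 needs 138; the known cells sum to 84, so (2,1) = 54.
From row 3, 138 − (40 + 48) gives (3,2) = 50.
From column 1, 138 − (54 + 40) gives (1,1) = 44.
Using column 2: 46 + 50 + ? → (1,2) = 138 − 96 = 42.

42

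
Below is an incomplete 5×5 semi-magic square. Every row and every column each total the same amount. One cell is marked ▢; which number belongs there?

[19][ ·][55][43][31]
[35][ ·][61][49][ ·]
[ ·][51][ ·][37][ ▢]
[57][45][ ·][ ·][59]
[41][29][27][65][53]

25

Row 5 is complete and sums to 215; that is the magic constant.
Using row 1: 19 + 55 + 43 + 31 + ? → (1,2) = 215 − 148 = 67.
From column 1, 215 − (19 + 35 + 57 + 41) gives (3,1) = 63.
Column 2 needs 215; the known cells sum to 192, so (2,2) = 23.
Column 4 needs 215; the known cells sum to 194, so (4,4) = 21.
The remaining cell in row 2 is (2,5) = 215 − 168 = 47.
Row 4: 57 + 45 + 21 + 59 + ? = 215, so (4,3) = 33.
From column 3, 215 − (55 + 61 + 33 + 27) gives (3,3) = 39.
Using column 5: 31 + 47 + 59 + 53 + ? → (3,5) = 215 − 190 = 25.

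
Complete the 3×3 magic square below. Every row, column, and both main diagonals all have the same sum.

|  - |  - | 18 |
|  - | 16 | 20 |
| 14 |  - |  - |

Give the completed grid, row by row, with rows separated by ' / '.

Anti-diagonal is already complete: 18 + 16 + 14 = 48, so that is the magic constant.
The remaining cell in row 2 is (2,1) = 48 − 36 = 12.
Column 1: 12 + 14 + ? = 48, so (1,1) = 22.
From column 3, 48 − (18 + 20) gives (3,3) = 10.
Row 1: 22 + 18 + ? = 48, so (1,2) = 8.
From row 3, 48 − (14 + 10) gives (3,2) = 24.

22 8 18 / 12 16 20 / 14 24 10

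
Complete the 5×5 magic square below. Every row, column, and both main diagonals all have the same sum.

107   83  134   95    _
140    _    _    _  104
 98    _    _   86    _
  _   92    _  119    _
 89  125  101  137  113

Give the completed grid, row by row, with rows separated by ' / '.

107 83 134 95 146 / 140 116 77 128 104 / 98 149 110 86 122 / 131 92 143 119 80 / 89 125 101 137 113

Row 5 is already complete: 89 + 125 + 101 + 137 + 113 = 565, so that is the magic constant.
Using row 1: 107 + 83 + 134 + 95 + ? → (1,5) = 565 − 419 = 146.
Column 1: 107 + 140 + 98 + 89 + ? = 565, so (4,1) = 131.
Column 4 must total 565; the given cells sum to 437, so (2,4) = 128.
Anti-diagonal: 146 + 128 + 92 + 89 + ? = 565, so (3,3) = 110.
Main diagonal must total 565; the given cells sum to 449, so (2,2) = 116.
The remaining cell in row 2 is (2,3) = 565 − 488 = 77.
From column 2, 565 − (83 + 116 + 92 + 125) gives (3,2) = 149.
Column 3: 134 + 77 + 110 + 101 + ? = 565, so (4,3) = 143.
The remaining cell in row 3 is (3,5) = 565 − 443 = 122.
Using row 4: 131 + 92 + 143 + 119 + ? → (4,5) = 565 − 485 = 80.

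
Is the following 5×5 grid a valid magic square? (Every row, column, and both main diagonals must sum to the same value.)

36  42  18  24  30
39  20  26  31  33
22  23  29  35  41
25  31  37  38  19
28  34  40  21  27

Row 1: 36 + 42 + 18 + 24 + 30 = 150.
Row 2: 39 + 20 + 26 + 31 + 33 = 149.
Row 3: 22 + 23 + 29 + 35 + 41 = 150.
Row 4: 25 + 31 + 37 + 38 + 19 = 150.
Row 5: 28 + 34 + 40 + 21 + 27 = 150.
Column 1: 36 + 39 + 22 + 25 + 28 = 150.
Column 2: 42 + 20 + 23 + 31 + 34 = 150.
Column 3: 18 + 26 + 29 + 37 + 40 = 150.
Column 4: 24 + 31 + 35 + 38 + 21 = 149.
Column 5: 30 + 33 + 41 + 19 + 27 = 150.
Main diagonal: 36 + 20 + 29 + 38 + 27 = 150.
Anti-diagonal: 30 + 31 + 29 + 31 + 28 = 149.

No — row 2 sums to 149 but main diagonal sums to 150.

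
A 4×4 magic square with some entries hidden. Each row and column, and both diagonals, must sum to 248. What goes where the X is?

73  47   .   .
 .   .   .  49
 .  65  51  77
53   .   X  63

57

The remaining cell in row 3 is (3,1) = 248 − 193 = 55.
Column 1 must total 248; the given cells sum to 181, so (2,1) = 67.
Column 4 must total 248; the given cells sum to 189, so (1,4) = 59.
Main diagonal must total 248; the given cells sum to 187, so (2,2) = 61.
The remaining cell in anti-diagonal is (2,3) = 248 − 177 = 71.
Row 1 must total 248; the given cells sum to 179, so (1,3) = 69.
Column 2 must total 248; the given cells sum to 173, so (4,2) = 75.
The remaining cell in column 3 is (4,3) = 248 − 191 = 57.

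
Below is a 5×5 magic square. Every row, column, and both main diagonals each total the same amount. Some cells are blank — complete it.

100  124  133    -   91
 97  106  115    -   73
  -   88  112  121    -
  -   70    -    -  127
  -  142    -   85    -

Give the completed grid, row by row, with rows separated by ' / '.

100 124 133 82 91 / 97 106 115 139 73 / 79 88 112 121 130 / 136 70 94 103 127 / 118 142 76 85 109

Column 2 is already complete: 124 + 106 + 88 + 70 + 142 = 530, so that is the magic constant.
Row 1 needs 530; the known cells sum to 448, so (1,4) = 82.
The remaining cell in row 2 is (2,4) = 530 − 391 = 139.
Column 4: 82 + 139 + 121 + 85 + ? = 530, so (4,4) = 103.
Using main diagonal: 100 + 106 + 112 + 103 + ? → (5,5) = 530 − 421 = 109.
Anti-diagonal must total 530; the given cells sum to 412, so (5,1) = 118.
Row 5 needs 530; the known cells sum to 454, so (5,3) = 76.
Column 3 must total 530; the given cells sum to 436, so (4,3) = 94.
The remaining cell in column 5 is (3,5) = 530 − 400 = 130.
Row 3: 88 + 112 + 121 + 130 + ? = 530, so (3,1) = 79.
Using row 4: 70 + 94 + 103 + 127 + ? → (4,1) = 530 − 394 = 136.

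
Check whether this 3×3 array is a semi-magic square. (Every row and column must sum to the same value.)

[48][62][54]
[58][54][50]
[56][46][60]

No — column 3 sums to 164 but column 1 sums to 162.

Row 1: 48 + 62 + 54 = 164.
Row 2: 58 + 54 + 50 = 162.
Row 3: 56 + 46 + 60 = 162.
Column 1: 48 + 58 + 56 = 162.
Column 2: 62 + 54 + 46 = 162.
Column 3: 54 + 50 + 60 = 164.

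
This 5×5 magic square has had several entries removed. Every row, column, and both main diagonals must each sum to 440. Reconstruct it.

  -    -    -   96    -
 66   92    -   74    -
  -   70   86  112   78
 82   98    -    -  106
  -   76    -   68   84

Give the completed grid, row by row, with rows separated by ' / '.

Using row 3: 70 + 86 + 112 + 78 + ? → (3,1) = 440 − 346 = 94.
Column 2: 92 + 70 + 98 + 76 + ? = 440, so (1,2) = 104.
Column 4 needs 440; the known cells sum to 350, so (4,4) = 90.
Main diagonal needs 440; the known cells sum to 352, so (1,1) = 88.
The remaining cell in row 4 is (4,3) = 440 − 376 = 64.
Using column 1: 88 + 66 + 94 + 82 + ? → (5,1) = 440 − 330 = 110.
Anti-diagonal needs 440; the known cells sum to 368, so (1,5) = 72.
From row 1, 440 − (88 + 104 + 96 + 72) gives (1,3) = 80.
Row 5: 110 + 76 + 68 + 84 + ? = 440, so (5,3) = 102.
Column 3 must total 440; the given cells sum to 332, so (2,3) = 108.
Column 5 needs 440; the known cells sum to 340, so (2,5) = 100.

88 104 80 96 72 / 66 92 108 74 100 / 94 70 86 112 78 / 82 98 64 90 106 / 110 76 102 68 84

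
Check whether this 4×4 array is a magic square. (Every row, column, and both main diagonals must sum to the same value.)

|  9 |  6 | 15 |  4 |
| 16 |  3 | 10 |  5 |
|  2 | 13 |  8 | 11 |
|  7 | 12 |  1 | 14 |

Yes

Row 1: 9 + 6 + 15 + 4 = 34.
Row 2: 16 + 3 + 10 + 5 = 34.
Row 3: 2 + 13 + 8 + 11 = 34.
Row 4: 7 + 12 + 1 + 14 = 34.
Column 1: 9 + 16 + 2 + 7 = 34.
Column 2: 6 + 3 + 13 + 12 = 34.
Column 3: 15 + 10 + 8 + 1 = 34.
Column 4: 4 + 5 + 11 + 14 = 34.
Main diagonal: 9 + 3 + 8 + 14 = 34.
Anti-diagonal: 4 + 10 + 13 + 7 = 34.
All lines sum to 34.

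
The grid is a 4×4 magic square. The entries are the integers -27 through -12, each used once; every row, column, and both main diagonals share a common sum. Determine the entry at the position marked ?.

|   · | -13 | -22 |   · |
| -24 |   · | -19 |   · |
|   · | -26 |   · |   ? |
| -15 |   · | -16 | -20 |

-17

The entries are -27 through -12, which sum to -312, so each line sums to -312/4 = -78.
Row 4 must total -78; the given cells sum to -51, so (4,2) = -27.
Using column 2: -13 + (-26) + (-27) + ? → (2,2) = -78 − (-66) = -12.
Using column 3: -22 + (-19) + (-16) + ? → (3,3) = -78 − (-57) = -21.
Main diagonal needs -78; the known cells sum to -53, so (1,1) = -25.
Anti-diagonal needs -78; the known cells sum to -60, so (1,4) = -18.
Row 2: -24 + (-12) + (-19) + ? = -78, so (2,4) = -23.
From column 1, -78 − (-25 + (-24) + (-15)) gives (3,1) = -14.
Column 4: -18 + (-23) + (-20) + ? = -78, so (3,4) = -17.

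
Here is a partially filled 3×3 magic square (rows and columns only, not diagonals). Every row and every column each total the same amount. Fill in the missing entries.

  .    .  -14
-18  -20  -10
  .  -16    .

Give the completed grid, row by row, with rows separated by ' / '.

-22 -12 -14 / -18 -20 -10 / -8 -16 -24

Row 2 is already complete: -18 + -20 + -10 = -48, so that is the magic constant.
Column 2: -20 + (-16) + ? = -48, so (1,2) = -12.
Using column 3: -14 + (-10) + ? → (3,3) = -48 − (-24) = -24.
Row 1 must total -48; the given cells sum to -26, so (1,1) = -22.
Using row 3: -16 + (-24) + ? → (3,1) = -48 − (-40) = -8.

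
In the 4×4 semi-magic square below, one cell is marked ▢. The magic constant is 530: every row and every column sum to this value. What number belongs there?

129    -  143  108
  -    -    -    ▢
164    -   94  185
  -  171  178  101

Row 1: 129 + 143 + 108 + ? = 530, so (1,2) = 150.
The remaining cell in row 3 is (3,2) = 530 − 443 = 87.
Row 4: 171 + 178 + 101 + ? = 530, so (4,1) = 80.
The remaining cell in column 1 is (2,1) = 530 − 373 = 157.
The remaining cell in column 2 is (2,2) = 530 − 408 = 122.
Column 3: 143 + 94 + 178 + ? = 530, so (2,3) = 115.
Column 4 needs 530; the known cells sum to 394, so (2,4) = 136.

136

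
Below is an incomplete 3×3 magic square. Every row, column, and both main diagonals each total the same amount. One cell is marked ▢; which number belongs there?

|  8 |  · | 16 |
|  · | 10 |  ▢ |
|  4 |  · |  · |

2

Anti-diagonal is complete and sums to 30; that is the magic constant.
Row 1: 8 + 16 + ? = 30, so (1,2) = 6.
Column 1 needs 30; the known cells sum to 12, so (2,1) = 18.
The remaining cell in column 2 is (3,2) = 30 − 16 = 14.
From main diagonal, 30 − (8 + 10) gives (3,3) = 12.
Using row 2: 18 + 10 + ? → (2,3) = 30 − 28 = 2.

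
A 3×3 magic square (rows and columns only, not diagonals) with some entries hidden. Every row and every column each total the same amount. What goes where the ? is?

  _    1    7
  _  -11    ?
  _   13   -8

4

Column 2 is complete and sums to 3; that is the magic constant.
The remaining cell in row 1 is (1,1) = 3 − 8 = -5.
From row 3, 3 − (13 + (-8)) gives (3,1) = -2.
Column 1: -5 + (-2) + ? = 3, so (2,1) = 10.
Column 3 needs 3; the known cells sum to -1, so (2,3) = 4.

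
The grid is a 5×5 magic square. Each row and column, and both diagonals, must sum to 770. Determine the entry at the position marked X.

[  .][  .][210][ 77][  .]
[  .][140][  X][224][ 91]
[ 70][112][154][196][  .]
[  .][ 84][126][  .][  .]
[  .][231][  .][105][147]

182

Row 3 needs 770; the known cells sum to 532, so (3,5) = 238.
Column 2: 140 + 112 + 84 + 231 + ? = 770, so (1,2) = 203.
Column 4: 77 + 224 + 196 + 105 + ? = 770, so (4,4) = 168.
Using main diagonal: 140 + 154 + 168 + 147 + ? → (1,1) = 770 − 609 = 161.
From row 1, 770 − (161 + 203 + 210 + 77) gives (1,5) = 119.
Column 5 must total 770; the given cells sum to 595, so (4,5) = 175.
Using anti-diagonal: 119 + 224 + 154 + 84 + ? → (5,1) = 770 − 581 = 189.
The remaining cell in row 4 is (4,1) = 770 − 553 = 217.
Row 5: 189 + 231 + 105 + 147 + ? = 770, so (5,3) = 98.
From column 1, 770 − (161 + 70 + 217 + 189) gives (2,1) = 133.
Column 3 needs 770; the known cells sum to 588, so (2,3) = 182.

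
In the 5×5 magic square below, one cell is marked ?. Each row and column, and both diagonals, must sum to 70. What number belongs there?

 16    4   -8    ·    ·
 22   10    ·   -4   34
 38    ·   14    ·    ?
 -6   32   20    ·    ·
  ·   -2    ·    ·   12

-10

Row 2: 22 + 10 + (-4) + 34 + ? = 70, so (2,3) = 8.
Column 1 must total 70; the given cells sum to 70, so (5,1) = 0.
Using column 2: 4 + 10 + 32 + (-2) + ? → (3,2) = 70 − 44 = 26.
Column 3 needs 70; the known cells sum to 34, so (5,3) = 36.
Using main diagonal: 16 + 10 + 14 + 12 + ? → (4,4) = 70 − 52 = 18.
From anti-diagonal, 70 − (-4 + 14 + 32 + 0) gives (1,5) = 28.
Using row 1: 16 + 4 + (-8) + 28 + ? → (1,4) = 70 − 40 = 30.
Row 4: -6 + 32 + 20 + 18 + ? = 70, so (4,5) = 6.
From row 5, 70 − (0 + (-2) + 36 + 12) gives (5,4) = 24.
Column 4 needs 70; the known cells sum to 68, so (3,4) = 2.
Column 5 must total 70; the given cells sum to 80, so (3,5) = -10.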